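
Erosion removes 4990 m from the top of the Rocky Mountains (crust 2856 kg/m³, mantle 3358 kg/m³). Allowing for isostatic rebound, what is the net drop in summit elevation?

746 m

Rebound u = e ρ_c/ρ_m = 4990 m × 2856/3358 = 4244 m.
Net surface drop = e − u = 4990 m − 4244 m = e (ρ_m − ρ_c)/ρ_m = 746 m.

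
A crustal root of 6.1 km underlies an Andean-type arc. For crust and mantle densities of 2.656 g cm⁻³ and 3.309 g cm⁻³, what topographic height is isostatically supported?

1.5 km

Balancing pressure at the compensation depth: ρ_c h = (ρ_m − ρ_c) r.
h = r (ρ_m − ρ_c) / ρ_c = 6.1 km × (3.309 − 2.656) / 2.656 = 1.5 km.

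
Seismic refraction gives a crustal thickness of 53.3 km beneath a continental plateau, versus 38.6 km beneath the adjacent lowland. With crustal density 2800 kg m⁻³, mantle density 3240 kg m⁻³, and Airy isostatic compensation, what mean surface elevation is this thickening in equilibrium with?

2 km

Excess crust Δ = 53.3 km − 38.6 km = 14.7 km, split between elevation h and root r with h + r = Δ.
Airy balance ρ_c h = (ρ_m − ρ_c) r gives r = h ρ_c/(ρ_m − ρ_c), so h (1 + ρ_c/(ρ_m − ρ_c)) = Δ, i.e. h = Δ (ρ_m − ρ_c)/ρ_m.
h = 14.7 km × 440/3240 = 2 km.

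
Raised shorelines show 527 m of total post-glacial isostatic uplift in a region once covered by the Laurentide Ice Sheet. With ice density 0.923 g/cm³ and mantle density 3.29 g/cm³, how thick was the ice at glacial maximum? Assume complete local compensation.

u = t ρ_ice/ρ_m → t = u ρ_m/ρ_ice = 527 m × 3.29/0.923 = 1880 m.

1880 m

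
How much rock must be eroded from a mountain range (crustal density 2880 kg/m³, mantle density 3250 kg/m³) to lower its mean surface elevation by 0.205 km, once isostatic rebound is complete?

1.8 km

Net drop Δ = e − u = e − e ρ_c/ρ_m = e (ρ_m − ρ_c)/ρ_m.
e = Δ ρ_m/(ρ_m − ρ_c) = 0.205 km × 3250/370 = 1.8 km.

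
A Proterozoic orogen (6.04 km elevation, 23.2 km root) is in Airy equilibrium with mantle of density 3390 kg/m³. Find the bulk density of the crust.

ρ_c h = (ρ_m − ρ_c) r → ρ_c (h + r) = ρ_m r → ρ_c = ρ_m r / (h + r).
ρ_c = 3390 × 23.2 km / (6.04 km + 23.2 km) = 2690 kg/m³.

2690 kg/m³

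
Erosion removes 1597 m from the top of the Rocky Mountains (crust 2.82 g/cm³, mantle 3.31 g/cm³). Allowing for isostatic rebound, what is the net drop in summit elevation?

Rebound u = e ρ_c/ρ_m = 1597 m × 2.82/3.31 = 1361 m.
Net surface drop = e − u = 1597 m − 1361 m = e (ρ_m − ρ_c)/ρ_m = 236 m.

236 m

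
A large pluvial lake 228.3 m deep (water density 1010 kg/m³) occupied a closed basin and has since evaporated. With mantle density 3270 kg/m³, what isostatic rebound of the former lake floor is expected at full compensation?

u = d ρ_w/ρ_m = 228.3 m × 1010/3270 = 70.5 m.

70.5 m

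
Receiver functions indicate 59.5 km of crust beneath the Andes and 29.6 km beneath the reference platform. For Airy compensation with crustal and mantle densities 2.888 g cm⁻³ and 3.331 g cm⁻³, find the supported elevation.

Excess crust Δ = 59.5 km − 29.6 km = 29.9 km, split between elevation h and root r with h + r = Δ.
Airy balance ρ_c h = (ρ_m − ρ_c) r gives r = h ρ_c/(ρ_m − ρ_c), so h (1 + ρ_c/(ρ_m − ρ_c)) = Δ, i.e. h = Δ (ρ_m − ρ_c)/ρ_m.
h = 29.9 km × 0.443/3.331 = 3.98 km.

3.98 km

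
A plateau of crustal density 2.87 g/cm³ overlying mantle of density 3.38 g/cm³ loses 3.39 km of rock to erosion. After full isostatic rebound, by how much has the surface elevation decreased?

0.512 km

Rebound u = e ρ_c/ρ_m = 3.39 km × 2.87/3.38 = 2.878 km.
Net surface drop = e − u = 3.39 km − 2.878 km = e (ρ_m − ρ_c)/ρ_m = 0.512 km.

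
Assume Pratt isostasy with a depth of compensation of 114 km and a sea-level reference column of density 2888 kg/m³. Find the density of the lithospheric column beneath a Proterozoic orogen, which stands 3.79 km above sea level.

2800 kg/m³

Pratt balance: ρ_ref D = ρ (D + h).
ρ = ρ_ref D/(D + h) = 2888 × 114 km/(114 km + 3.79 km) = 2800 kg/m³.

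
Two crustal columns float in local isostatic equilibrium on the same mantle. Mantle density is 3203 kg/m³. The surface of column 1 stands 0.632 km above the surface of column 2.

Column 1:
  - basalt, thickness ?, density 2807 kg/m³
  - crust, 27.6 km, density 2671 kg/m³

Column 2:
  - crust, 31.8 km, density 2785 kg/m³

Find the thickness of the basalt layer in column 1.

1.6 km

Take the compensation level at the base of the deeper column (depth z_c below the surface of column 1) and equate Σ ρ_i t_i down to z_c; mantle fills any gap and the z_c terms cancel.
Column 1: x×2807 + 27.6×2671 + (z_c − 27.6 − x)×3203
Column 2: 0.632×0 + 31.8×2785 + (z_c − 0.632 − 31.8)×3203
The z_c×3203 term appears on both sides and cancels. Collect the known terms of each column as K = Σ(ρt)_known − 3203 × (depth of known layers): K_1 = 73719.6 − 3203×27.6 = −14683.2; K_2 = 88563 − 3203×(0.632 + 31.8) = −15316.696.
Balance: K_1 − x×(3203 − 2807) = K_2, so x = (K_1 − K_2)/(3203 − 2807) = 633.496/396 = 1.6 km.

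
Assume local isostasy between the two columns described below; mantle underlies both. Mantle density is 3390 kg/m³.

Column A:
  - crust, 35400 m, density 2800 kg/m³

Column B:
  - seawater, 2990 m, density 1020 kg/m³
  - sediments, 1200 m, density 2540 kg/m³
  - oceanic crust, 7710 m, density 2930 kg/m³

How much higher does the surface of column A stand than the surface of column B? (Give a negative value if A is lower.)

2720 m

For any compensation level in the mantle, the mantle terms cancel and isostasy reduces to e = (Σt_A − Σt_B) − (Σ(ρt)_A − Σ(ρt)_B) / ρ_m.
Σt_A = 35400 m; Σt_B = 11900 m; Σ(ρt)_A = 99120000; Σ(ρt)_B = 28688100 (in m·kg/m³).
e = (35400 − 11900) − (99120000 − 28688100) / 3390 = 2720 m.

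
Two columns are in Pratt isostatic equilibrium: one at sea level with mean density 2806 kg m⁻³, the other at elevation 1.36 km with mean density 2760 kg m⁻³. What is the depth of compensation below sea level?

ρ_ref D = ρ (D + h) → D (ρ_ref − ρ) = ρ h.
D = ρ h/(ρ_ref − ρ) = 2760 × 1.36 km/(2806 − 2760) = 81.6 km.

81.6 km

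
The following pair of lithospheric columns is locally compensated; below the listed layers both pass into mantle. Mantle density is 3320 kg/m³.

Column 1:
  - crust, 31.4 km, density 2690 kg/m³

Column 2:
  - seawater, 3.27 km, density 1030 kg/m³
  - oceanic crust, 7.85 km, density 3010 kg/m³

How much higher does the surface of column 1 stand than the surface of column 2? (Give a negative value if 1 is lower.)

For any compensation level in the mantle, the mantle terms cancel and isostasy reduces to e = (Σt_1 − Σt_2) − (Σ(ρt)_1 − Σ(ρt)_2) / ρ_m.
Σt_1 = 31.4 km; Σt_2 = 11.12 km; Σ(ρt)_1 = 84466; Σ(ρt)_2 = 26996.6 (in km·kg/m³).
e = (31.4 − 11.12) − (84466 − 26996.6) / 3320 = 2.97 km.

2.97 km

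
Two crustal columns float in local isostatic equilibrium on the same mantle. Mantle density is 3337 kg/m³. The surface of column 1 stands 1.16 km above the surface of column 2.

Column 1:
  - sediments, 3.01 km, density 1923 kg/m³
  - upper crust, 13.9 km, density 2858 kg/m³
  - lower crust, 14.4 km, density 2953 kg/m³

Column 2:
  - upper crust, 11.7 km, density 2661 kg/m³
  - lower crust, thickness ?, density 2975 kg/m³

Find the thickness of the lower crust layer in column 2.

12.9 km

Take the compensation level at the base of the deeper column (depth z_c below the surface of column 1) and equate Σ ρ_i t_i down to z_c; mantle fills any gap and the z_c terms cancel.
Column 1: 3.01×1923 + 13.9×2858 + 14.4×2953 + (z_c − 31.31)×3337
Column 2: 1.16×0 + 11.7×2661 + x×2975 + (z_c − 1.16 − 11.7 − x)×3337
The z_c×3337 term appears on both sides and cancels. Collect the known terms of each column as K = Σ(ρt)_known − 3337 × (depth of known layers): K_1 = 88037.63 − 3337×31.31 = −16443.84; K_2 = 31133.7 − 3337×(1.16 + 11.7) = −11780.12.
Balance: K_1 = K_2 − x×(3337 − 2975), so x = (K_2 − K_1)/(3337 − 2975) = 4663.72/362 = 12.9 km.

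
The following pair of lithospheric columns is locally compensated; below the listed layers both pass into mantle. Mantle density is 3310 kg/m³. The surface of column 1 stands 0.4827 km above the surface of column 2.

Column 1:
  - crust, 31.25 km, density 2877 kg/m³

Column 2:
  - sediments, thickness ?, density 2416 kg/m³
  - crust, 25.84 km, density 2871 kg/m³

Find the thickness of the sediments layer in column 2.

Take the compensation level at the base of the deeper column (depth z_c below the surface of column 1) and equate Σ ρ_i t_i down to z_c; mantle fills any gap and the z_c terms cancel.
Column 1: 31.25×2877 + (z_c − 31.25)×3310
Column 2: 0.4827×0 + x×2416 + 25.84×2871 + (z_c − 0.4827 − 25.84 − x)×3310
The z_c×3310 term appears on both sides and cancels. Collect the known terms of each column as K = Σ(ρt)_known − 3310 × (depth of known layers): K_1 = 89906.25 − 3310×31.25 = −13531.25; K_2 = 74186.64 − 3310×(0.4827 + 25.84) = −12941.497.
Balance: K_1 = K_2 − x×(3310 − 2416), so x = (K_2 − K_1)/(3310 − 2416) = 589.753/894 = 0.66 km.

0.66 km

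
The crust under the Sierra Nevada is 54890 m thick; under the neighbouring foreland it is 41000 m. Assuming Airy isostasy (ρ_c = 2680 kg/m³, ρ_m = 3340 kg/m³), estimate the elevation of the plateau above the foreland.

Excess crust Δ = 54890 m − 41000 m = 13890 m, split between elevation h and root r with h + r = Δ.
Airy balance ρ_c h = (ρ_m − ρ_c) r gives r = h ρ_c/(ρ_m − ρ_c), so h (1 + ρ_c/(ρ_m − ρ_c)) = Δ, i.e. h = Δ (ρ_m − ρ_c)/ρ_m.
h = 13890 m × 660/3340 = 2740 m.

2740 m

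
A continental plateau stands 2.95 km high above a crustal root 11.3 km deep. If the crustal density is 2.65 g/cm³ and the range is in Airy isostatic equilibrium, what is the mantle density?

3.34 g/cm³

Airy balance: ρ_c h = (ρ_m − ρ_c) r → ρ_m = ρ_c (1 + h/r).
ρ_m = 2.65 × (1 + 2.95 km/11.3 km) = 3.34 g/cm³.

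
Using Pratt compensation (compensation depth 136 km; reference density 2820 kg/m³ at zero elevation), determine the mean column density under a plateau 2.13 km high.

2780 kg/m³

Pratt balance: ρ_ref D = ρ (D + h).
ρ = ρ_ref D/(D + h) = 2820 × 136 km/(136 km + 2.13 km) = 2780 kg/m³.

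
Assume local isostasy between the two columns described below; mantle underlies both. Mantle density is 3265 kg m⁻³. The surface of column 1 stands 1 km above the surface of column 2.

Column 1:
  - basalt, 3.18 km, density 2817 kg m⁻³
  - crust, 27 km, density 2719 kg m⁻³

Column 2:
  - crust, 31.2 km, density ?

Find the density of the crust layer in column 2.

2850 kg m⁻³

Take the compensation level at the base of the deeper column (depth z_c below the surface of column 1) and equate Σ ρ_i t_i down to z_c; mantle fills any gap and the z_c terms cancel.
Column 1: 3.18×2817 + 27×2719 + (z_c − 30.18)×3265
Column 2: 1×0 + 31.2×ρ + (z_c − 1 − 31.2)×3265
The z_c×3265 term appears on both sides and cancels. Collect the known terms of each column as K = Σ(ρt)_known − 3265 × (depth of known layers): K_1 = 82371.06 − 3265×30.18 = −16166.64; K_2 = 0 − 3265×(1 + 31.2) = −105133.
Balance: K_1 = K_2 + 31.2×ρ, so ρ = (K_1 − K_2)/31.2 = 88966.4/31.2 = 2850 kg m⁻³.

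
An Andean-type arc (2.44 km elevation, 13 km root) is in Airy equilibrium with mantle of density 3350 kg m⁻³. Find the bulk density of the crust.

2820 kg m⁻³

ρ_c h = (ρ_m − ρ_c) r → ρ_c (h + r) = ρ_m r → ρ_c = ρ_m r / (h + r).
ρ_c = 3350 × 13 km / (2.44 km + 13 km) = 2820 kg m⁻³.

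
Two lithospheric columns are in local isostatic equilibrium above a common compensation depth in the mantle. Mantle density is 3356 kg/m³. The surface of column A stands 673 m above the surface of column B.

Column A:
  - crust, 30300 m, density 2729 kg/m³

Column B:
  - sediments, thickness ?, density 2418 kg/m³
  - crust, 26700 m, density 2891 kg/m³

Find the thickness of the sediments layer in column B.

4610 m

Take the compensation level at the base of the deeper column (depth z_c below the surface of column A) and equate Σ ρ_i t_i down to z_c; mantle fills any gap and the z_c terms cancel.
Column A: 30300×2729 + (z_c − 30300)×3356
Column B: 673×0 + x×2418 + 26700×2891 + (z_c − 673 − 26700 − x)×3356
The z_c×3356 term appears on both sides and cancels. Collect the known terms of each column as K = Σ(ρt)_known − 3356 × (depth of known layers): K_A = 82688700 − 3356×30300 = −18998100; K_B = 77189700 − 3356×(673 + 26700) = −14674088.
Balance: K_A = K_B − x×(3356 − 2418), so x = (K_B − K_A)/(3356 − 2418) = 4324010/938 = 4610 m.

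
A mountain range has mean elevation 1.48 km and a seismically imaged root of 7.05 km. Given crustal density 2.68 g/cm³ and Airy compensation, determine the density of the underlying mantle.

Airy balance: ρ_c h = (ρ_m − ρ_c) r → ρ_m = ρ_c (1 + h/r).
ρ_m = 2.68 × (1 + 1.48 km/7.05 km) = 3.24 g/cm³.

3.24 g/cm³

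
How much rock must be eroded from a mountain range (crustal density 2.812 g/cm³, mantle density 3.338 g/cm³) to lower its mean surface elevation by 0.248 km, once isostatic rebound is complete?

Net drop Δ = e − u = e − e ρ_c/ρ_m = e (ρ_m − ρ_c)/ρ_m.
e = Δ ρ_m/(ρ_m − ρ_c) = 0.248 km × 3.338/0.526 = 1.57 km.

1.57 km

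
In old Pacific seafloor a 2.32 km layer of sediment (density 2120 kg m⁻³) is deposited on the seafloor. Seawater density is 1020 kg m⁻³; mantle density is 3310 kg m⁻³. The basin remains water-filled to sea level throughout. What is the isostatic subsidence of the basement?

1.11 km

Submarine loading: the sediment displaces seawater, and the subsidence is in turn flooded, so s (ρ_m − ρ_w) = t (ρ_sed − ρ_w).
s = 2.32 km × (2120 − 1020) / (3310 − 1020) = 1.11 km.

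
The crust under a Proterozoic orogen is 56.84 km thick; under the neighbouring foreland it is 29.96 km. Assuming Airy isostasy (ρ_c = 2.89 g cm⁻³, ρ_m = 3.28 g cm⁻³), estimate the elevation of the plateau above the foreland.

Excess crust Δ = 56.84 km − 29.96 km = 26.88 km, split between elevation h and root r with h + r = Δ.
Airy balance ρ_c h = (ρ_m − ρ_c) r gives r = h ρ_c/(ρ_m − ρ_c), so h (1 + ρ_c/(ρ_m − ρ_c)) = Δ, i.e. h = Δ (ρ_m − ρ_c)/ρ_m.
h = 26.88 km × 0.39/3.28 = 3.2 km.

3.2 km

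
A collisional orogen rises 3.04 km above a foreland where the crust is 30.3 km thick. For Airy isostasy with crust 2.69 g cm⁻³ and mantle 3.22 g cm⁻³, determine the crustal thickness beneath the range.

Root depth r = h ρ_c / (ρ_m − ρ_c) = 3.04 km × 2.69 / 0.53 = 15.43 km.
Total thickness = T + h + r = 30.3 km + 3.04 km + 15.43 km = 48.8 km.

48.8 km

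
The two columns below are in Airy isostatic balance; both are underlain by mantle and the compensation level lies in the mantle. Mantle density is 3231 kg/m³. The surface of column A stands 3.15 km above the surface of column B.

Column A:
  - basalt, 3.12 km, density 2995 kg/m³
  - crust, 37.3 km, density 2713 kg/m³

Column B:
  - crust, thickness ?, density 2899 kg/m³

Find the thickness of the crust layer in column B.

Take the compensation level at the base of the deeper column (depth z_c below the surface of column A) and equate Σ ρ_i t_i down to z_c; mantle fills any gap and the z_c terms cancel.
Column A: 3.12×2995 + 37.3×2713 + (z_c − 40.42)×3231
Column B: 3.15×0 + x×2899 + (z_c − 3.15 − 0 − x)×3231
The z_c×3231 term appears on both sides and cancels. Collect the known terms of each column as K = Σ(ρt)_known − 3231 × (depth of known layers): K_A = 110539.3 − 3231×40.42 = −20057.72; K_B = 0 − 3231×(3.15 + 0) = −10177.65.
Balance: K_A = K_B − x×(3231 − 2899), so x = (K_B − K_A)/(3231 − 2899) = 9880.07/332 = 29.8 km.

29.8 km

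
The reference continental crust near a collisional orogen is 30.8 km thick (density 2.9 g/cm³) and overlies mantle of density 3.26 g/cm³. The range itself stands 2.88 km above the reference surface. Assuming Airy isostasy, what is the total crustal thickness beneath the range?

56.9 km

Root depth r = h ρ_c / (ρ_m − ρ_c) = 2.88 km × 2.9 / 0.36 = 23.2 km.
Total thickness = T + h + r = 30.8 km + 2.88 km + 23.2 km = 56.9 km.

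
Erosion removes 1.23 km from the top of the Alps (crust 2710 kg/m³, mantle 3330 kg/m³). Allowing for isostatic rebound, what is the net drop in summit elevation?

Rebound u = e ρ_c/ρ_m = 1.23 km × 2710/3330 = 1.001 km.
Net surface drop = e − u = 1.23 km − 1.001 km = e (ρ_m − ρ_c)/ρ_m = 0.229 km.

0.229 km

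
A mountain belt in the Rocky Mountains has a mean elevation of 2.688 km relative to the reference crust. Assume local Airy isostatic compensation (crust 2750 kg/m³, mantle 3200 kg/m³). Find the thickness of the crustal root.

For local isostatic compensation: the weight of the topography is balanced by the buoyancy of the root, ρ_c h = (ρ_m − ρ_c) r.
r = h · ρ_c / (ρ_m − ρ_c) = 2.688 km × 2750 / (3200 − 2750) = 16.4 km.

16.4 km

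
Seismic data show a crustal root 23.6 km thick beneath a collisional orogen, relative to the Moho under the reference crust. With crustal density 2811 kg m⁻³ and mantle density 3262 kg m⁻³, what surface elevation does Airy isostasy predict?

3.79 km

In Airy isostatic equilibrium: ρ_c h = (ρ_m − ρ_c) r.
h = r (ρ_m − ρ_c) / ρ_c = 23.6 km × (3262 − 2811) / 2811 = 3.79 km.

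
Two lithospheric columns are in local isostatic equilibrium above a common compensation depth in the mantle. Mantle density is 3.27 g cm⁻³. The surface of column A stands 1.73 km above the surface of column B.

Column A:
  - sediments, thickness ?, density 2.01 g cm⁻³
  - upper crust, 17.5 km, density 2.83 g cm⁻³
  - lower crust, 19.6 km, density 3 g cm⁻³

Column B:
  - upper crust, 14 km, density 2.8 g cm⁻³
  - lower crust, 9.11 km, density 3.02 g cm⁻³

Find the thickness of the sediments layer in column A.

1.21 km

Take the compensation level at the base of the deeper column (depth z_c below the surface of column A) and equate Σ ρ_i t_i down to z_c; mantle fills any gap and the z_c terms cancel.
Column A: x×2.01 + 17.5×2.83 + 19.6×3 + (z_c − 37.1 − x)×3.27
Column B: 1.73×0 + 14×2.8 + 9.11×3.02 + (z_c − 1.73 − 23.11)×3.27
The z_c×3.27 term appears on both sides and cancels. Collect the known terms of each column as K = Σ(ρt)_known − 3.27 × (depth of known layers): K_A = 108.325 − 3.27×37.1 = −12.992; K_B = 66.7122 − 3.27×(1.73 + 23.11) = −14.5146.
Balance: K_A − x×(3.27 − 2.01) = K_B, so x = (K_A − K_B)/(3.27 − 2.01) = 1.5226/1.26 = 1.21 km.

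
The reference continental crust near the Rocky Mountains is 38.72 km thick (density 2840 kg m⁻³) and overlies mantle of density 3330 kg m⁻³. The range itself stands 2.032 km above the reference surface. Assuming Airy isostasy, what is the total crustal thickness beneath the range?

Root depth r = h ρ_c / (ρ_m − ρ_c) = 2.032 km × 2840 / 490 = 11.78 km.
Total thickness = T + h + r = 38.72 km + 2.032 km + 11.78 km = 52.5 km.

52.5 km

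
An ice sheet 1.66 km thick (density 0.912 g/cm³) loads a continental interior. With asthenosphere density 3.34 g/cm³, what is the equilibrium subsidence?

0.453 km

Balancing pressure at the compensation depth: the ice load ρ_ice t is balanced by mantle displaced below, ρ_m s.
s = t ρ_ice / ρ_m = 1.66 km × 0.912/3.34 = 0.453 km.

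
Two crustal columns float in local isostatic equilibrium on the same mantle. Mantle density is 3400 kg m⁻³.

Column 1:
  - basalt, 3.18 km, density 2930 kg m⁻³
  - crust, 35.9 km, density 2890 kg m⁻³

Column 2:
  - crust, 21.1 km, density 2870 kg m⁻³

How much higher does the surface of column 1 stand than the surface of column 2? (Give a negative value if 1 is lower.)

2.54 km

For any compensation level in the mantle, the mantle terms cancel and isostasy reduces to e = (Σt_1 − Σt_2) − (Σ(ρt)_1 − Σ(ρt)_2) / ρ_m.
Σt_1 = 39.08 km; Σt_2 = 21.1 km; Σ(ρt)_1 = 113068.4; Σ(ρt)_2 = 60557 (in km·kg m⁻³).
e = (39.08 − 21.1) − (113068.4 − 60557) / 3400 = 2.54 km.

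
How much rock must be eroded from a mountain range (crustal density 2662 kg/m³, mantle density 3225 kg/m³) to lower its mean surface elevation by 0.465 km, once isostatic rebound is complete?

2.66 km

Net drop Δ = e − u = e − e ρ_c/ρ_m = e (ρ_m − ρ_c)/ρ_m.
e = Δ ρ_m/(ρ_m − ρ_c) = 0.465 km × 3225/563 = 2.66 km.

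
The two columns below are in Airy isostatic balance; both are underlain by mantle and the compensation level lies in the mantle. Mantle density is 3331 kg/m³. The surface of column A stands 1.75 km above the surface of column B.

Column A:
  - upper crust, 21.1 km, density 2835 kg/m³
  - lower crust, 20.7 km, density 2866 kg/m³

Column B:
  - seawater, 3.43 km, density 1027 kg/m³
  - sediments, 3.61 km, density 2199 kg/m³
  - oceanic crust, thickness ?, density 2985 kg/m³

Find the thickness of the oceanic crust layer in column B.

6.57 km

Take the compensation level at the base of the deeper column (depth z_c below the surface of column A) and equate Σ ρ_i t_i down to z_c; mantle fills any gap and the z_c terms cancel.
Column A: 21.1×2835 + 20.7×2866 + (z_c − 41.8)×3331
Column B: 1.75×0 + 3.43×1027 + 3.61×2199 + x×2985 + (z_c − 1.75 − 7.04 − x)×3331
The z_c×3331 term appears on both sides and cancels. Collect the known terms of each column as K = Σ(ρt)_known − 3331 × (depth of known layers): K_A = 119144.7 − 3331×41.8 = −20091.1; K_B = 11461 − 3331×(1.75 + 7.04) = −17818.49.
Balance: K_A = K_B − x×(3331 − 2985), so x = (K_B − K_A)/(3331 − 2985) = 2272.61/346 = 6.57 km.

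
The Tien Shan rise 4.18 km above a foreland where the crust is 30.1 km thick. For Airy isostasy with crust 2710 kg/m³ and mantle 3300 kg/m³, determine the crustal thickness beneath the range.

Root depth r = h ρ_c / (ρ_m − ρ_c) = 4.18 km × 2710 / 590 = 19.2 km.
Total thickness = T + h + r = 30.1 km + 4.18 km + 19.2 km = 53.5 km.

53.5 km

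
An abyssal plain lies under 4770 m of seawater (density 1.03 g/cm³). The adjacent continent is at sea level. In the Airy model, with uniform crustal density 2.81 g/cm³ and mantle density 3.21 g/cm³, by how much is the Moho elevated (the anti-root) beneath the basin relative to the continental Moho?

Equating mass per unit area of the two columns: replacing crust with seawater at the top is compensated by replacing crust with mantle at the base: d (ρ_c − ρ_w) = a (ρ_m − ρ_c).
a = d (ρ_c − ρ_w)/(ρ_m − ρ_c) = 4770 m × 1.78/0.4 = 21200 m.

21200 m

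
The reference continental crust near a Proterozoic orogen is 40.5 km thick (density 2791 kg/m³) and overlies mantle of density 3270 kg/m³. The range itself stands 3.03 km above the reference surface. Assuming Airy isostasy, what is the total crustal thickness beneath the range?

61.2 km

Root depth r = h ρ_c / (ρ_m − ρ_c) = 3.03 km × 2791 / 479 = 17.65 km.
Total thickness = T + h + r = 40.5 km + 3.03 km + 17.65 km = 61.2 km.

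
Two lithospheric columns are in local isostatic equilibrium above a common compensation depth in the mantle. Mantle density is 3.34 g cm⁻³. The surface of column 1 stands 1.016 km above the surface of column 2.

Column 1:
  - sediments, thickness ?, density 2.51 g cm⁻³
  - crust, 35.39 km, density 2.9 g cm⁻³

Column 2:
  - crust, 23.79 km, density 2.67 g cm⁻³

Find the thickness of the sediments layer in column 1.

Take the compensation level at the base of the deeper column (depth z_c below the surface of column 1) and equate Σ ρ_i t_i down to z_c; mantle fills any gap and the z_c terms cancel.
Column 1: x×2.51 + 35.39×2.9 + (z_c − 35.39 − x)×3.34
Column 2: 1.016×0 + 23.79×2.67 + (z_c − 1.016 − 23.79)×3.34
The z_c×3.34 term appears on both sides and cancels. Collect the known terms of each column as K = Σ(ρt)_known − 3.34 × (depth of known layers): K_1 = 102.631 − 3.34×35.39 = −15.5716; K_2 = 63.5193 − 3.34×(1.016 + 23.79) = −19.33274.
Balance: K_1 − x×(3.34 − 2.51) = K_2, so x = (K_1 − K_2)/(3.34 − 2.51) = 3.76114/0.83 = 4.53 km.

4.53 km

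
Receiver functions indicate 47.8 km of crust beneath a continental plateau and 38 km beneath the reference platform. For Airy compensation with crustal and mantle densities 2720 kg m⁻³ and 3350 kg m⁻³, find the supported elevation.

1.84 km

Excess crust Δ = 47.8 km − 38 km = 9.8 km, split between elevation h and root r with h + r = Δ.
Airy balance ρ_c h = (ρ_m − ρ_c) r gives r = h ρ_c/(ρ_m − ρ_c), so h (1 + ρ_c/(ρ_m − ρ_c)) = Δ, i.e. h = Δ (ρ_m − ρ_c)/ρ_m.
h = 9.8 km × 630/3350 = 1.84 km.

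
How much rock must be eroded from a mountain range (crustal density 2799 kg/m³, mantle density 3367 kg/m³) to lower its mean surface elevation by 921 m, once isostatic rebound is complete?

Net drop Δ = e − u = e − e ρ_c/ρ_m = e (ρ_m − ρ_c)/ρ_m.
e = Δ ρ_m/(ρ_m − ρ_c) = 921 m × 3367/568 = 5460 m.

5460 m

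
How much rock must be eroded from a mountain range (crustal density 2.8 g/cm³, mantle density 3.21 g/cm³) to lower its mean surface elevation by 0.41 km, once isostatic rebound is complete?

3.21 km

Net drop Δ = e − u = e − e ρ_c/ρ_m = e (ρ_m − ρ_c)/ρ_m.
e = Δ ρ_m/(ρ_m − ρ_c) = 0.41 km × 3.21/0.41 = 3.21 km.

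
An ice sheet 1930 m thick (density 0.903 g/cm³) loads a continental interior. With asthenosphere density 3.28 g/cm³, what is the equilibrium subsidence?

Balancing pressure at the compensation depth: the ice load ρ_ice t is balanced by mantle displaced below, ρ_m s.
s = t ρ_ice / ρ_m = 1930 m × 0.903/3.28 = 531 m.

531 m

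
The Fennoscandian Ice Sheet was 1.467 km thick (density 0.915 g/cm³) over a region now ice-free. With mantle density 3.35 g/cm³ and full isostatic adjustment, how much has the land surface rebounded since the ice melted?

Removing the load lets mantle flow back in; uplift u satisfies ρ_ice t = ρ_m u.
u = t ρ_ice/ρ_m = 1.467 km × 0.915/3.35 = 0.401 km.

0.401 km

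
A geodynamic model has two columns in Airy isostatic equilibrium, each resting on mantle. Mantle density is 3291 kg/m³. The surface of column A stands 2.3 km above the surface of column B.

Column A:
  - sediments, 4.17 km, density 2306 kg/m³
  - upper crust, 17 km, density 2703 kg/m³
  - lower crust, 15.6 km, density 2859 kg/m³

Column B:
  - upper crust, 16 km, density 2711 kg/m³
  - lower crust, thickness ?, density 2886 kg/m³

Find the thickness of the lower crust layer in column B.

9.86 km

Take the compensation level at the base of the deeper column (depth z_c below the surface of column A) and equate Σ ρ_i t_i down to z_c; mantle fills any gap and the z_c terms cancel.
Column A: 4.17×2306 + 17×2703 + 15.6×2859 + (z_c − 36.77)×3291
Column B: 2.3×0 + 16×2711 + x×2886 + (z_c − 2.3 − 16 − x)×3291
The z_c×3291 term appears on both sides and cancels. Collect the known terms of each column as K = Σ(ρt)_known − 3291 × (depth of known layers): K_A = 100167.42 − 3291×36.77 = −20842.65; K_B = 43376 − 3291×(2.3 + 16) = −16849.3.
Balance: K_A = K_B − x×(3291 − 2886), so x = (K_B − K_A)/(3291 − 2886) = 3993.35/405 = 9.86 km.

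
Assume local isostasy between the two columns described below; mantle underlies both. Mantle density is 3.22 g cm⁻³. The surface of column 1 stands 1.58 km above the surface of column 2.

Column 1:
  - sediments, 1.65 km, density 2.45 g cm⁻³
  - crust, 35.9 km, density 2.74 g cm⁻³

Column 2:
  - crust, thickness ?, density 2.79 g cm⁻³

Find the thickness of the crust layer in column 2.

Take the compensation level at the base of the deeper column (depth z_c below the surface of column 1) and equate Σ ρ_i t_i down to z_c; mantle fills any gap and the z_c terms cancel.
Column 1: 1.65×2.45 + 35.9×2.74 + (z_c − 37.55)×3.22
Column 2: 1.58×0 + x×2.79 + (z_c − 1.58 − 0 − x)×3.22
The z_c×3.22 term appears on both sides and cancels. Collect the known terms of each column as K = Σ(ρt)_known − 3.22 × (depth of known layers): K_1 = 102.4085 − 3.22×37.55 = −18.5025; K_2 = 0 − 3.22×(1.58 + 0) = −5.0876.
Balance: K_1 = K_2 − x×(3.22 − 2.79), so x = (K_2 − K_1)/(3.22 − 2.79) = 13.4149/0.43 = 31.2 km.

31.2 km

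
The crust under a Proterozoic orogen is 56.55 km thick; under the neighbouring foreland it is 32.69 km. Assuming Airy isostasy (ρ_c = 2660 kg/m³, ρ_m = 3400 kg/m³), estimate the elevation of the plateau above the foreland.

5.19 km

Excess crust Δ = 56.55 km − 32.69 km = 23.86 km, split between elevation h and root r with h + r = Δ.
Airy balance ρ_c h = (ρ_m − ρ_c) r gives r = h ρ_c/(ρ_m − ρ_c), so h (1 + ρ_c/(ρ_m − ρ_c)) = Δ, i.e. h = Δ (ρ_m − ρ_c)/ρ_m.
h = 23.86 km × 740/3400 = 5.19 km.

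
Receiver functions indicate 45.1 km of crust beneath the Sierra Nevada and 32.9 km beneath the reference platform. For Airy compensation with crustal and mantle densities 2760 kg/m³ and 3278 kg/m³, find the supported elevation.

Excess crust Δ = 45.1 km − 32.9 km = 12.2 km, split between elevation h and root r with h + r = Δ.
Airy balance ρ_c h = (ρ_m − ρ_c) r gives r = h ρ_c/(ρ_m − ρ_c), so h (1 + ρ_c/(ρ_m − ρ_c)) = Δ, i.e. h = Δ (ρ_m − ρ_c)/ρ_m.
h = 12.2 km × 518/3278 = 1.93 km.

1.93 km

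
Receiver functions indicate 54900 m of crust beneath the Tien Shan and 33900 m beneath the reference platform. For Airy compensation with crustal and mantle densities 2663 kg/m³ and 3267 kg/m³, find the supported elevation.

3880 m

Excess crust Δ = 54900 m − 33900 m = 21000 m, split between elevation h and root r with h + r = Δ.
Airy balance ρ_c h = (ρ_m − ρ_c) r gives r = h ρ_c/(ρ_m − ρ_c), so h (1 + ρ_c/(ρ_m − ρ_c)) = Δ, i.e. h = Δ (ρ_m − ρ_c)/ρ_m.
h = 21000 m × 604/3267 = 3880 m.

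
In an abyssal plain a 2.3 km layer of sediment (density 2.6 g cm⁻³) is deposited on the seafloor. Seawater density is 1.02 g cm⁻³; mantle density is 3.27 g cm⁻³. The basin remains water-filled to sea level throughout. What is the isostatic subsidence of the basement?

1.62 km

Submarine loading: the sediment displaces seawater, and the subsidence is in turn flooded, so s (ρ_m − ρ_w) = t (ρ_sed − ρ_w).
s = 2.3 km × (2.6 − 1.02) / (3.27 − 1.02) = 1.62 km.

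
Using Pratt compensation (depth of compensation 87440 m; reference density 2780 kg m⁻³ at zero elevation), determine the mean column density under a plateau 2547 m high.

2700 kg m⁻³

Pratt balance: ρ_ref D = ρ (D + h).
ρ = ρ_ref D/(D + h) = 2780 × 87440 m/(87440 m + 2547 m) = 2700 kg m⁻³.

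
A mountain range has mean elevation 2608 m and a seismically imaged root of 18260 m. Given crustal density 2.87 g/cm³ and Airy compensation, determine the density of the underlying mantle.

Airy balance: ρ_c h = (ρ_m − ρ_c) r → ρ_m = ρ_c (1 + h/r).
ρ_m = 2.87 × (1 + 2608 m/18260 m) = 3.28 g/cm³.

3.28 g/cm³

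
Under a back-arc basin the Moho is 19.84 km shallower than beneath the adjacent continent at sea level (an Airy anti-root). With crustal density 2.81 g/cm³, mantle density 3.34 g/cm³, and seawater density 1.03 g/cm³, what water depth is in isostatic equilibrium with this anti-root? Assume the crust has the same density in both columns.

5.91 km

Replacing a thickness d of crust by seawater at the top must be balanced by replacing crust with mantle at the base: d (ρ_c − ρ_w) = a (ρ_m − ρ_c).
d = a (ρ_m − ρ_c)/(ρ_c − ρ_w) = 19.84 km × 0.53/1.78 = 5.91 km.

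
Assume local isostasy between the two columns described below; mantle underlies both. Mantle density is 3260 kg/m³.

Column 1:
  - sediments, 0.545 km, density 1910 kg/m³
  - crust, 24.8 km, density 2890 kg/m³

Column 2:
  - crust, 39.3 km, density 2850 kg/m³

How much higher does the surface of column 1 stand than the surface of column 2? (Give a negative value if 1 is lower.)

For any compensation level in the mantle, the mantle terms cancel and isostasy reduces to e = (Σt_1 − Σt_2) − (Σ(ρt)_1 − Σ(ρt)_2) / ρ_m.
Σt_1 = 25.345 km; Σt_2 = 39.3 km; Σ(ρt)_1 = 72712.95; Σ(ρt)_2 = 112005 (in km·kg/m³).
e = (25.345 − 39.3) − (72712.95 − 112005) / 3260 = −1.9 km.

−1.9 km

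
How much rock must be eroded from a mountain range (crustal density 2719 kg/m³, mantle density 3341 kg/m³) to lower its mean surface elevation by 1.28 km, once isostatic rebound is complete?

Net drop Δ = e − u = e − e ρ_c/ρ_m = e (ρ_m − ρ_c)/ρ_m.
e = Δ ρ_m/(ρ_m − ρ_c) = 1.28 km × 3341/622 = 6.88 km.

6.88 km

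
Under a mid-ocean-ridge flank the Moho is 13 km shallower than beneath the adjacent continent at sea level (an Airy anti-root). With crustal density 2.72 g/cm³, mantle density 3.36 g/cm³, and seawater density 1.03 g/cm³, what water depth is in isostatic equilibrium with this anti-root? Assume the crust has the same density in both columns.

Replacing a thickness d of crust by seawater at the top must be balanced by replacing crust with mantle at the base: d (ρ_c − ρ_w) = a (ρ_m − ρ_c).
d = a (ρ_m − ρ_c)/(ρ_c − ρ_w) = 13 km × 0.64/1.69 = 4.92 km.

4.92 km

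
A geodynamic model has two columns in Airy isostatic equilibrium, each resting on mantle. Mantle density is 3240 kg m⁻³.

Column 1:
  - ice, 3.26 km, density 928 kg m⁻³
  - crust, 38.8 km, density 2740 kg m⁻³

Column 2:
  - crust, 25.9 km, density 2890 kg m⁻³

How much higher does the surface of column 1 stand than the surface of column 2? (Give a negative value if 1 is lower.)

5.52 km

For any compensation level in the mantle, the mantle terms cancel and isostasy reduces to e = (Σt_1 − Σt_2) − (Σ(ρt)_1 − Σ(ρt)_2) / ρ_m.
Σt_1 = 42.06 km; Σt_2 = 25.9 km; Σ(ρt)_1 = 109337.28; Σ(ρt)_2 = 74851 (in km·kg m⁻³).
e = (42.06 − 25.9) − (109337.28 − 74851) / 3240 = 5.52 km.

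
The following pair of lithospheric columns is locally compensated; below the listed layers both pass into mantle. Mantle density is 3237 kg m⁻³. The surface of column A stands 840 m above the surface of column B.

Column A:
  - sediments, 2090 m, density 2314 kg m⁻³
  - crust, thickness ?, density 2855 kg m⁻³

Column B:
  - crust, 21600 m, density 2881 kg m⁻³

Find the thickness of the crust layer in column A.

Take the compensation level at the base of the deeper column (depth z_c below the surface of column A) and equate Σ ρ_i t_i down to z_c; mantle fills any gap and the z_c terms cancel.
Column A: 2090×2314 + x×2855 + (z_c − 2090 − x)×3237
Column B: 840×0 + 21600×2881 + (z_c − 840 − 21600)×3237
The z_c×3237 term appears on both sides and cancels. Collect the known terms of each column as K = Σ(ρt)_known − 3237 × (depth of known layers): K_A = 4836260 − 3237×2090 = −1929070; K_B = 62229600 − 3237×(840 + 21600) = −10408680.
Balance: K_A − x×(3237 − 2855) = K_B, so x = (K_A − K_B)/(3237 − 2855) = 8479610/382 = 22200 m.

22200 m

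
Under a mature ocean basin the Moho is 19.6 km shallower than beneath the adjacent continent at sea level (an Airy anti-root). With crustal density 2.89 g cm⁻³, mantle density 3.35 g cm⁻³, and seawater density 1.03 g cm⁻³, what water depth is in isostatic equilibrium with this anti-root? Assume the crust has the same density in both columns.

Replacing a thickness d of crust by seawater at the top must be balanced by replacing crust with mantle at the base: d (ρ_c − ρ_w) = a (ρ_m − ρ_c).
d = a (ρ_m − ρ_c)/(ρ_c − ρ_w) = 19.6 km × 0.46/1.86 = 4.85 km.

4.85 km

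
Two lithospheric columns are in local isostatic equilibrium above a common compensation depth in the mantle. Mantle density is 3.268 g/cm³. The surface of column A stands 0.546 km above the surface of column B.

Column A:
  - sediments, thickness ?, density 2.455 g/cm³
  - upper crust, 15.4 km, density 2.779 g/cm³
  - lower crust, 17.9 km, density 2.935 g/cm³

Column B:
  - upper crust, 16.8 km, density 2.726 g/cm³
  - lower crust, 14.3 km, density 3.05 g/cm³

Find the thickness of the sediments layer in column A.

0.635 km

Take the compensation level at the base of the deeper column (depth z_c below the surface of column A) and equate Σ ρ_i t_i down to z_c; mantle fills any gap and the z_c terms cancel.
Column A: x×2.455 + 15.4×2.779 + 17.9×2.935 + (z_c − 33.3 − x)×3.268
Column B: 0.546×0 + 16.8×2.726 + 14.3×3.05 + (z_c − 0.546 − 31.1)×3.268
The z_c×3.268 term appears on both sides and cancels. Collect the known terms of each column as K = Σ(ρt)_known − 3.268 × (depth of known layers): K_A = 95.3331 − 3.268×33.3 = −13.4913; K_B = 89.4118 − 3.268×(0.546 + 31.1) = −14.007328.
Balance: K_A − x×(3.268 − 2.455) = K_B, so x = (K_A − K_B)/(3.268 − 2.455) = 0.516028/0.813 = 0.635 km.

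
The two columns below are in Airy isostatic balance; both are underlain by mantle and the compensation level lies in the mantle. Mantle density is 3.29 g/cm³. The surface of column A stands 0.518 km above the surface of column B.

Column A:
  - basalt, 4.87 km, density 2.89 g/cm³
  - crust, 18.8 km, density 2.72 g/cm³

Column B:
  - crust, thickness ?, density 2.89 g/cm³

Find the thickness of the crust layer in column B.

Take the compensation level at the base of the deeper column (depth z_c below the surface of column A) and equate Σ ρ_i t_i down to z_c; mantle fills any gap and the z_c terms cancel.
Column A: 4.87×2.89 + 18.8×2.72 + (z_c − 23.67)×3.29
Column B: 0.518×0 + x×2.89 + (z_c − 0.518 − 0 − x)×3.29
The z_c×3.29 term appears on both sides and cancels. Collect the known terms of each column as K = Σ(ρt)_known − 3.29 × (depth of known layers): K_A = 65.2103 − 3.29×23.67 = −12.664; K_B = 0 − 3.29×(0.518 + 0) = −1.70422.
Balance: K_A = K_B − x×(3.29 − 2.89), so x = (K_B − K_A)/(3.29 − 2.89) = 10.9598/0.4 = 27.4 km.

27.4 km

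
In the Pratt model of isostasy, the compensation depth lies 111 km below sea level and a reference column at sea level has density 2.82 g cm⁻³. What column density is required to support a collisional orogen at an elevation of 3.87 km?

Pratt balance: ρ_ref D = ρ (D + h).
ρ = ρ_ref D/(D + h) = 2.82 × 111 km/(111 km + 3.87 km) = 2.72 g cm⁻³.

2.72 g cm⁻³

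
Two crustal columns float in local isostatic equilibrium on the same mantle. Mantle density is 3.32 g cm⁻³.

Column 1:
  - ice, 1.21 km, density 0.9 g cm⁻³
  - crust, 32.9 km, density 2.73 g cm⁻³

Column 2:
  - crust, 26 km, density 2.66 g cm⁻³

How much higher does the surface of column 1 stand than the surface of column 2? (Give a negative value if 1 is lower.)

1.56 km

For any compensation level in the mantle, the mantle terms cancel and isostasy reduces to e = (Σt_1 − Σt_2) − (Σ(ρt)_1 − Σ(ρt)_2) / ρ_m.
Σt_1 = 34.11 km; Σt_2 = 26 km; Σ(ρt)_1 = 90.906; Σ(ρt)_2 = 69.16 (in km·g cm⁻³).
e = (34.11 − 26) − (90.906 − 69.16) / 3.32 = 1.56 km.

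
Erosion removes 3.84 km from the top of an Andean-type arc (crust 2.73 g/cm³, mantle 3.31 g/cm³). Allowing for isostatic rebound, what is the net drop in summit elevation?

Rebound u = e ρ_c/ρ_m = 3.84 km × 2.73/3.31 = 3.167 km.
Net surface drop = e − u = 3.84 km − 3.167 km = e (ρ_m − ρ_c)/ρ_m = 0.673 km.

0.673 km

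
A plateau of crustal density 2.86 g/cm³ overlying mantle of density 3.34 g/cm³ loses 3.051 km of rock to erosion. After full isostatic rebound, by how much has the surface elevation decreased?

Rebound u = e ρ_c/ρ_m = 3.051 km × 2.86/3.34 = 2.613 km.
Net surface drop = e − u = 3.051 km − 2.613 km = e (ρ_m − ρ_c)/ρ_m = 0.438 km.

0.438 km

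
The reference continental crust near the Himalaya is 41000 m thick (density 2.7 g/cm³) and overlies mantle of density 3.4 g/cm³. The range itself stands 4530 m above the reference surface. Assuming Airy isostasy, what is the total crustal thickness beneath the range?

Root depth r = h ρ_c / (ρ_m − ρ_c) = 4530 m × 2.7 / 0.7 = 17470 m.
Total thickness = T + h + r = 41000 m + 4530 m + 17470 m = 63000 m.

63000 m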